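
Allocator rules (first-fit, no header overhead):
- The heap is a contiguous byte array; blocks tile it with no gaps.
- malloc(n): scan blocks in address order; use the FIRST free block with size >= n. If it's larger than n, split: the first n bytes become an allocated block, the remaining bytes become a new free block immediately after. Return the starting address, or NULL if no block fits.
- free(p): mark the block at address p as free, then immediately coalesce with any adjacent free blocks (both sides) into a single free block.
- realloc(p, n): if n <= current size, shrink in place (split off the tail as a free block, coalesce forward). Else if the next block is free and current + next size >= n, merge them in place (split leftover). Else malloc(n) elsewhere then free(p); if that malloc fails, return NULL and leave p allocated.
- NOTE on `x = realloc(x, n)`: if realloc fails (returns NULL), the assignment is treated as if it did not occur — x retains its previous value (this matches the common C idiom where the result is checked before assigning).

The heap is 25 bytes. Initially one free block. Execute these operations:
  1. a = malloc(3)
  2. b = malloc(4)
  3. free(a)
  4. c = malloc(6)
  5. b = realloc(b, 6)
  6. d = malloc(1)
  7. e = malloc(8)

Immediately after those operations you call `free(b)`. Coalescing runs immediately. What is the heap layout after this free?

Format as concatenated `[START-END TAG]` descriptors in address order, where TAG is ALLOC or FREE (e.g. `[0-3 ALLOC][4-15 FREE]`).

Answer: [0-0 ALLOC][1-6 FREE][7-12 ALLOC][13-24 FREE]

Derivation:
Op 1: a = malloc(3) -> a = 0; heap: [0-2 ALLOC][3-24 FREE]
Op 2: b = malloc(4) -> b = 3; heap: [0-2 ALLOC][3-6 ALLOC][7-24 FREE]
Op 3: free(a) -> (freed a); heap: [0-2 FREE][3-6 ALLOC][7-24 FREE]
Op 4: c = malloc(6) -> c = 7; heap: [0-2 FREE][3-6 ALLOC][7-12 ALLOC][13-24 FREE]
Op 5: b = realloc(b, 6) -> b = 13; heap: [0-6 FREE][7-12 ALLOC][13-18 ALLOC][19-24 FREE]
Op 6: d = malloc(1) -> d = 0; heap: [0-0 ALLOC][1-6 FREE][7-12 ALLOC][13-18 ALLOC][19-24 FREE]
Op 7: e = malloc(8) -> e = NULL; heap: [0-0 ALLOC][1-6 FREE][7-12 ALLOC][13-18 ALLOC][19-24 FREE]
free(b): b = 13 -> block [13-18 ALLOC]; mark free, coalesce with adjacent free neighbors -> [0-0 ALLOC][1-6 FREE][7-12 ALLOC][13-24 FREE]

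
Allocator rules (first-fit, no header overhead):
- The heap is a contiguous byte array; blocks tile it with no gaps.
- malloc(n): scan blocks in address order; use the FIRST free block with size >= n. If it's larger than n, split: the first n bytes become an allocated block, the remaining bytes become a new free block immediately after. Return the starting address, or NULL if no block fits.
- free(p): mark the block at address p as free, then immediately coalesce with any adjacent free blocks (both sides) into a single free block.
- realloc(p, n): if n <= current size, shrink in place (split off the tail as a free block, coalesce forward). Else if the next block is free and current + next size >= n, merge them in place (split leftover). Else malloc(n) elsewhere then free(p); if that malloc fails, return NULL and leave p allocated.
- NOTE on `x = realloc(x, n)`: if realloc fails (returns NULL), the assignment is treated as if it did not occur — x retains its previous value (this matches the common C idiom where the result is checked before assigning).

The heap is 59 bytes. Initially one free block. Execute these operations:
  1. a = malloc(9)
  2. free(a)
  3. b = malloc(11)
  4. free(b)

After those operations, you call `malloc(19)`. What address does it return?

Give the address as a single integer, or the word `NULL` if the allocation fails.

Op 1: a = malloc(9) -> a = 0; heap: [0-8 ALLOC][9-58 FREE]
Op 2: free(a) -> (freed a); heap: [0-58 FREE]
Op 3: b = malloc(11) -> b = 0; heap: [0-10 ALLOC][11-58 FREE]
Op 4: free(b) -> (freed b); heap: [0-58 FREE]
malloc(19): first-fit scan over [0-58 FREE] -> 0

Answer: 0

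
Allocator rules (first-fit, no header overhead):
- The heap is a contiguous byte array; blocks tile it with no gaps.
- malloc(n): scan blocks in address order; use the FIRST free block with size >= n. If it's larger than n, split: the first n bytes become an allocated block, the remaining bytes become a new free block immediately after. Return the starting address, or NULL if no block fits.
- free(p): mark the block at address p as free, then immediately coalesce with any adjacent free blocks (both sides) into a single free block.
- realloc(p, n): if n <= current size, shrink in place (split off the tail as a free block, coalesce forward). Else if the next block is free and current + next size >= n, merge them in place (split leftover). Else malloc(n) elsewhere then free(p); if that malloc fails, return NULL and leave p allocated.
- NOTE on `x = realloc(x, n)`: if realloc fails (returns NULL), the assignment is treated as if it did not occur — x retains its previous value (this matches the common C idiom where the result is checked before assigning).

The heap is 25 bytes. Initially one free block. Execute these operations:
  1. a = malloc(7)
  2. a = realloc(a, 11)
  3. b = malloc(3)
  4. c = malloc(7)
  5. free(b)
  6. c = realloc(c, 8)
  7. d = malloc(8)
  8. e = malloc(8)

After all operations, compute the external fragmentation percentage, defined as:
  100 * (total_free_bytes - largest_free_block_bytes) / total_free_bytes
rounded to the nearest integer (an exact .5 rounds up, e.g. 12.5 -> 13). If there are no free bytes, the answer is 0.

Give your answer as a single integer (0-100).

Answer: 50

Derivation:
Op 1: a = malloc(7) -> a = 0; heap: [0-6 ALLOC][7-24 FREE]
Op 2: a = realloc(a, 11) -> a = 0; heap: [0-10 ALLOC][11-24 FREE]
Op 3: b = malloc(3) -> b = 11; heap: [0-10 ALLOC][11-13 ALLOC][14-24 FREE]
Op 4: c = malloc(7) -> c = 14; heap: [0-10 ALLOC][11-13 ALLOC][14-20 ALLOC][21-24 FREE]
Op 5: free(b) -> (freed b); heap: [0-10 ALLOC][11-13 FREE][14-20 ALLOC][21-24 FREE]
Op 6: c = realloc(c, 8) -> c = 14; heap: [0-10 ALLOC][11-13 FREE][14-21 ALLOC][22-24 FREE]
Op 7: d = malloc(8) -> d = NULL; heap: [0-10 ALLOC][11-13 FREE][14-21 ALLOC][22-24 FREE]
Op 8: e = malloc(8) -> e = NULL; heap: [0-10 ALLOC][11-13 FREE][14-21 ALLOC][22-24 FREE]
Free blocks: [3 3] total_free=6 largest=3 -> 100*(6-3)/6 = 300/6 = 50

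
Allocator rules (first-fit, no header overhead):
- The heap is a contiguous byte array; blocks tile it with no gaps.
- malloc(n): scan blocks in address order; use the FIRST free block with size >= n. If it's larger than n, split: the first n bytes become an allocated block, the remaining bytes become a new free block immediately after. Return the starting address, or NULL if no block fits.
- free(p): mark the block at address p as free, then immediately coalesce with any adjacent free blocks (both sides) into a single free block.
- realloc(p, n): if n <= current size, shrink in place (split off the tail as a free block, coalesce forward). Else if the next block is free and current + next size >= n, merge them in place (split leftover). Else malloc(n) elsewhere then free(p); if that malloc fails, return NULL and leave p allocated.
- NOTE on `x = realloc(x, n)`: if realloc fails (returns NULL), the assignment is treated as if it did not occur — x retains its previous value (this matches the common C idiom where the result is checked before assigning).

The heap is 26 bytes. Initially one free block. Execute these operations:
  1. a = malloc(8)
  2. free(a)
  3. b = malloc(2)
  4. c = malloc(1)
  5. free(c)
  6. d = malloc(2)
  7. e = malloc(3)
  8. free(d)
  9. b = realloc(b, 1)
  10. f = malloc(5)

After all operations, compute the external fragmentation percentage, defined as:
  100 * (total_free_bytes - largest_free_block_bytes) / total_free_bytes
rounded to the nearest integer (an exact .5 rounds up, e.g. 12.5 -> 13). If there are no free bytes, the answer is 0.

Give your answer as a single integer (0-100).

Op 1: a = malloc(8) -> a = 0; heap: [0-7 ALLOC][8-25 FREE]
Op 2: free(a) -> (freed a); heap: [0-25 FREE]
Op 3: b = malloc(2) -> b = 0; heap: [0-1 ALLOC][2-25 FREE]
Op 4: c = malloc(1) -> c = 2; heap: [0-1 ALLOC][2-2 ALLOC][3-25 FREE]
Op 5: free(c) -> (freed c); heap: [0-1 ALLOC][2-25 FREE]
Op 6: d = malloc(2) -> d = 2; heap: [0-1 ALLOC][2-3 ALLOC][4-25 FREE]
Op 7: e = malloc(3) -> e = 4; heap: [0-1 ALLOC][2-3 ALLOC][4-6 ALLOC][7-25 FREE]
Op 8: free(d) -> (freed d); heap: [0-1 ALLOC][2-3 FREE][4-6 ALLOC][7-25 FREE]
Op 9: b = realloc(b, 1) -> b = 0; heap: [0-0 ALLOC][1-3 FREE][4-6 ALLOC][7-25 FREE]
Op 10: f = malloc(5) -> f = 7; heap: [0-0 ALLOC][1-3 FREE][4-6 ALLOC][7-11 ALLOC][12-25 FREE]
Free blocks: [3 14] total_free=17 largest=14 -> 100*(17-14)/17 = 300/17 ≈ 17.647 -> rounds to 18

Answer: 18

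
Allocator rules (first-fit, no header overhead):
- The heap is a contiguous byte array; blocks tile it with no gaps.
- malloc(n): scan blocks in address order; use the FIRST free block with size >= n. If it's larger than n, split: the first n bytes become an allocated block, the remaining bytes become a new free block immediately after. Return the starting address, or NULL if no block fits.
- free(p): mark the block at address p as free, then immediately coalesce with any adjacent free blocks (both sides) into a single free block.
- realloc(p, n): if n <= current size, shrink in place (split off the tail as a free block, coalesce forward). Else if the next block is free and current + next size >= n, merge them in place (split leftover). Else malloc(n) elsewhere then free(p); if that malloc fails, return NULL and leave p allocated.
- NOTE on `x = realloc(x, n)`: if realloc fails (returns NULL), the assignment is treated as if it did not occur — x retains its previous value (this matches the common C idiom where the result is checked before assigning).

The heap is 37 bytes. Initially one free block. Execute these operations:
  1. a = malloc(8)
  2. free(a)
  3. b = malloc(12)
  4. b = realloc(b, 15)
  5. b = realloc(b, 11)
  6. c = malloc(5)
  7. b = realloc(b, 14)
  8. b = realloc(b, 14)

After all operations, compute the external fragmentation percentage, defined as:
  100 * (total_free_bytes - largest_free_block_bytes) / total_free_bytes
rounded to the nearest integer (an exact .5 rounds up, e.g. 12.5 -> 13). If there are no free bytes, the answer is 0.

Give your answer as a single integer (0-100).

Op 1: a = malloc(8) -> a = 0; heap: [0-7 ALLOC][8-36 FREE]
Op 2: free(a) -> (freed a); heap: [0-36 FREE]
Op 3: b = malloc(12) -> b = 0; heap: [0-11 ALLOC][12-36 FREE]
Op 4: b = realloc(b, 15) -> b = 0; heap: [0-14 ALLOC][15-36 FREE]
Op 5: b = realloc(b, 11) -> b = 0; heap: [0-10 ALLOC][11-36 FREE]
Op 6: c = malloc(5) -> c = 11; heap: [0-10 ALLOC][11-15 ALLOC][16-36 FREE]
Op 7: b = realloc(b, 14) -> b = 16; heap: [0-10 FREE][11-15 ALLOC][16-29 ALLOC][30-36 FREE]
Op 8: b = realloc(b, 14) -> b = 16; heap: [0-10 FREE][11-15 ALLOC][16-29 ALLOC][30-36 FREE]
Free blocks: [11 7] total_free=18 largest=11 -> 100*(18-11)/18 = 700/18 ≈ 38.889 -> rounds to 39

Answer: 39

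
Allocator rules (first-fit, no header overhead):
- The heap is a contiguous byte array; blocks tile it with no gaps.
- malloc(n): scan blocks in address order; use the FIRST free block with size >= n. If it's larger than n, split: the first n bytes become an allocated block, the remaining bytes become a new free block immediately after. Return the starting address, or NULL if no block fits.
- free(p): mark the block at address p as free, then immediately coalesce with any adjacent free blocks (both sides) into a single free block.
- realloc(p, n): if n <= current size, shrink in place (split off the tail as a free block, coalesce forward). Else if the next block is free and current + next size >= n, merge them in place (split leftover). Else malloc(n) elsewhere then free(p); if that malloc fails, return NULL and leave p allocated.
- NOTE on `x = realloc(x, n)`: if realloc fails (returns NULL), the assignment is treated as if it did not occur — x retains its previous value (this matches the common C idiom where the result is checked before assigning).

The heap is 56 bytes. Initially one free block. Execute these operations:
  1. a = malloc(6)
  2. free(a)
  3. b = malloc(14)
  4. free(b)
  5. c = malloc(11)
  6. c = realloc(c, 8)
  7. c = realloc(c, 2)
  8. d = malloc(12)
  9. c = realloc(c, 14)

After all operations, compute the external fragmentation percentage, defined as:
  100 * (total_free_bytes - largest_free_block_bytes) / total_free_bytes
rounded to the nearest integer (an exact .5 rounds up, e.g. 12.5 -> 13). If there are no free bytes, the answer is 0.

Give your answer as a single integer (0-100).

Answer: 7

Derivation:
Op 1: a = malloc(6) -> a = 0; heap: [0-5 ALLOC][6-55 FREE]
Op 2: free(a) -> (freed a); heap: [0-55 FREE]
Op 3: b = malloc(14) -> b = 0; heap: [0-13 ALLOC][14-55 FREE]
Op 4: free(b) -> (freed b); heap: [0-55 FREE]
Op 5: c = malloc(11) -> c = 0; heap: [0-10 ALLOC][11-55 FREE]
Op 6: c = realloc(c, 8) -> c = 0; heap: [0-7 ALLOC][8-55 FREE]
Op 7: c = realloc(c, 2) -> c = 0; heap: [0-1 ALLOC][2-55 FREE]
Op 8: d = malloc(12) -> d = 2; heap: [0-1 ALLOC][2-13 ALLOC][14-55 FREE]
Op 9: c = realloc(c, 14) -> c = 14; heap: [0-1 FREE][2-13 ALLOC][14-27 ALLOC][28-55 FREE]
Free blocks: [2 28] total_free=30 largest=28 -> 100*(30-28)/30 = 200/30 ≈ 6.667 -> rounds to 7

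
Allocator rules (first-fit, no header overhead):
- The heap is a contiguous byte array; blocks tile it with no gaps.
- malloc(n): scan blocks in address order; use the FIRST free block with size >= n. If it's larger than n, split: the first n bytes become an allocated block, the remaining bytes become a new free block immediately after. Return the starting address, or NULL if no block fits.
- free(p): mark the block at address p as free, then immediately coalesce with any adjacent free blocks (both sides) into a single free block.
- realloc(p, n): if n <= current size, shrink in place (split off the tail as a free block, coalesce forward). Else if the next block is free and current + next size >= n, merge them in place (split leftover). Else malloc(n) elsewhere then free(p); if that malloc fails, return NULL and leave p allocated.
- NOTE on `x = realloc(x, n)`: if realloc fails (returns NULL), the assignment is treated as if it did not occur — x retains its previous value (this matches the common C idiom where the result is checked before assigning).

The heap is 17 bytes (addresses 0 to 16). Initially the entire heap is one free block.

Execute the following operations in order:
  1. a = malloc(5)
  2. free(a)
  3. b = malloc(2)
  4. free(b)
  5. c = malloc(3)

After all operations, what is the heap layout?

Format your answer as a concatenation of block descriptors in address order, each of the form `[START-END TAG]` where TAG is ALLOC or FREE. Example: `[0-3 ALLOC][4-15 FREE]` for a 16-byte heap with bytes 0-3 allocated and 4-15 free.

Op 1: a = malloc(5) -> a = 0; heap: [0-4 ALLOC][5-16 FREE]
Op 2: free(a) -> (freed a); heap: [0-16 FREE]
Op 3: b = malloc(2) -> b = 0; heap: [0-1 ALLOC][2-16 FREE]
Op 4: free(b) -> (freed b); heap: [0-16 FREE]
Op 5: c = malloc(3) -> c = 0; heap: [0-2 ALLOC][3-16 FREE]

Answer: [0-2 ALLOC][3-16 FREE]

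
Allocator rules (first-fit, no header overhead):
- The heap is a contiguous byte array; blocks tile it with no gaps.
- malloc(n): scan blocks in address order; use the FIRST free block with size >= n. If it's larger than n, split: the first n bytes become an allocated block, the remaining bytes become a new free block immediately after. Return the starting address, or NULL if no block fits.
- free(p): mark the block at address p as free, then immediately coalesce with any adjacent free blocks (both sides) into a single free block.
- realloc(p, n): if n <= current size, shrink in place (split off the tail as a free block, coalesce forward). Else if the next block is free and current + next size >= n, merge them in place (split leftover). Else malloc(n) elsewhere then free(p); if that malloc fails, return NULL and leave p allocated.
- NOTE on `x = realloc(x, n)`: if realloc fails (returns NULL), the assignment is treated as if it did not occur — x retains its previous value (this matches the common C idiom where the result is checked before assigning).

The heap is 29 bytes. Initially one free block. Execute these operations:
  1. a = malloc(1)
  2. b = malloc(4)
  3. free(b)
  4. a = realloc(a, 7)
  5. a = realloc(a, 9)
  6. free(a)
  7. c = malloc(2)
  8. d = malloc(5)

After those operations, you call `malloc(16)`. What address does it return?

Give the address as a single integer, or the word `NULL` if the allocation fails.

Op 1: a = malloc(1) -> a = 0; heap: [0-0 ALLOC][1-28 FREE]
Op 2: b = malloc(4) -> b = 1; heap: [0-0 ALLOC][1-4 ALLOC][5-28 FREE]
Op 3: free(b) -> (freed b); heap: [0-0 ALLOC][1-28 FREE]
Op 4: a = realloc(a, 7) -> a = 0; heap: [0-6 ALLOC][7-28 FREE]
Op 5: a = realloc(a, 9) -> a = 0; heap: [0-8 ALLOC][9-28 FREE]
Op 6: free(a) -> (freed a); heap: [0-28 FREE]
Op 7: c = malloc(2) -> c = 0; heap: [0-1 ALLOC][2-28 FREE]
Op 8: d = malloc(5) -> d = 2; heap: [0-1 ALLOC][2-6 ALLOC][7-28 FREE]
malloc(16): first-fit scan over [0-1 ALLOC][2-6 ALLOC][7-28 FREE] -> 7

Answer: 7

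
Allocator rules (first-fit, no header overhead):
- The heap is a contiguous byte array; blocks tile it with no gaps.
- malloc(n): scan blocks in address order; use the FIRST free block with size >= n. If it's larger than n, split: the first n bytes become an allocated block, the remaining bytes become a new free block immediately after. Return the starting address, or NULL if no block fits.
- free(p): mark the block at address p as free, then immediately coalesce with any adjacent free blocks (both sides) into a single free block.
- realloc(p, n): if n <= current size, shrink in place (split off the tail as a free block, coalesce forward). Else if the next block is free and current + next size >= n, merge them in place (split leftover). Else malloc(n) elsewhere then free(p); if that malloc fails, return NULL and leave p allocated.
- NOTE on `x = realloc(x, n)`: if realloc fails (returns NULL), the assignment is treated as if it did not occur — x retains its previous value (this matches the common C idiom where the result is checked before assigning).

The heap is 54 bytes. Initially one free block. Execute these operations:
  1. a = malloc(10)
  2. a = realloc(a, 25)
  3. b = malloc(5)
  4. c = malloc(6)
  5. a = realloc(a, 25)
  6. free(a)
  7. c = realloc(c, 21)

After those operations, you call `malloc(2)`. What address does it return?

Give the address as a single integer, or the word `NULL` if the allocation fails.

Op 1: a = malloc(10) -> a = 0; heap: [0-9 ALLOC][10-53 FREE]
Op 2: a = realloc(a, 25) -> a = 0; heap: [0-24 ALLOC][25-53 FREE]
Op 3: b = malloc(5) -> b = 25; heap: [0-24 ALLOC][25-29 ALLOC][30-53 FREE]
Op 4: c = malloc(6) -> c = 30; heap: [0-24 ALLOC][25-29 ALLOC][30-35 ALLOC][36-53 FREE]
Op 5: a = realloc(a, 25) -> a = 0; heap: [0-24 ALLOC][25-29 ALLOC][30-35 ALLOC][36-53 FREE]
Op 6: free(a) -> (freed a); heap: [0-24 FREE][25-29 ALLOC][30-35 ALLOC][36-53 FREE]
Op 7: c = realloc(c, 21) -> c = 30; heap: [0-24 FREE][25-29 ALLOC][30-50 ALLOC][51-53 FREE]
malloc(2): first-fit scan over [0-24 FREE][25-29 ALLOC][30-50 ALLOC][51-53 FREE] -> 0

Answer: 0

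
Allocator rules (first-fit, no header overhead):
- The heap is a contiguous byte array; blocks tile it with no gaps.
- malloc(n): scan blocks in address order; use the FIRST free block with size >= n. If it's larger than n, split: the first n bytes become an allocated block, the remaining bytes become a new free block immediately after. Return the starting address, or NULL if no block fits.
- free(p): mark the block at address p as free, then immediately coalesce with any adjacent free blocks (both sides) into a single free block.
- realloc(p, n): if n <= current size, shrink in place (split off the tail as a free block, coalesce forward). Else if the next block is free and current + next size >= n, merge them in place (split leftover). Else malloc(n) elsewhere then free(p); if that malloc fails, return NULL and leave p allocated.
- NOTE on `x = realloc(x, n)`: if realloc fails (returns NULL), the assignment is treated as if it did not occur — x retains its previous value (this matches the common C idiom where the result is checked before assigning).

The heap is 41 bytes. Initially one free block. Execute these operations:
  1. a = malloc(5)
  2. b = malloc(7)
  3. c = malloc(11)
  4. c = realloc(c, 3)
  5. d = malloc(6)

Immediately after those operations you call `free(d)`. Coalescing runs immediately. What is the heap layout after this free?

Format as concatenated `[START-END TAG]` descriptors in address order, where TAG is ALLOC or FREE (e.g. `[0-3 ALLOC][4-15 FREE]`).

Op 1: a = malloc(5) -> a = 0; heap: [0-4 ALLOC][5-40 FREE]
Op 2: b = malloc(7) -> b = 5; heap: [0-4 ALLOC][5-11 ALLOC][12-40 FREE]
Op 3: c = malloc(11) -> c = 12; heap: [0-4 ALLOC][5-11 ALLOC][12-22 ALLOC][23-40 FREE]
Op 4: c = realloc(c, 3) -> c = 12; heap: [0-4 ALLOC][5-11 ALLOC][12-14 ALLOC][15-40 FREE]
Op 5: d = malloc(6) -> d = 15; heap: [0-4 ALLOC][5-11 ALLOC][12-14 ALLOC][15-20 ALLOC][21-40 FREE]
free(d): d = 15 -> block [15-20 ALLOC]; mark free, coalesce with adjacent free neighbors -> [0-4 ALLOC][5-11 ALLOC][12-14 ALLOC][15-40 FREE]

Answer: [0-4 ALLOC][5-11 ALLOC][12-14 ALLOC][15-40 FREE]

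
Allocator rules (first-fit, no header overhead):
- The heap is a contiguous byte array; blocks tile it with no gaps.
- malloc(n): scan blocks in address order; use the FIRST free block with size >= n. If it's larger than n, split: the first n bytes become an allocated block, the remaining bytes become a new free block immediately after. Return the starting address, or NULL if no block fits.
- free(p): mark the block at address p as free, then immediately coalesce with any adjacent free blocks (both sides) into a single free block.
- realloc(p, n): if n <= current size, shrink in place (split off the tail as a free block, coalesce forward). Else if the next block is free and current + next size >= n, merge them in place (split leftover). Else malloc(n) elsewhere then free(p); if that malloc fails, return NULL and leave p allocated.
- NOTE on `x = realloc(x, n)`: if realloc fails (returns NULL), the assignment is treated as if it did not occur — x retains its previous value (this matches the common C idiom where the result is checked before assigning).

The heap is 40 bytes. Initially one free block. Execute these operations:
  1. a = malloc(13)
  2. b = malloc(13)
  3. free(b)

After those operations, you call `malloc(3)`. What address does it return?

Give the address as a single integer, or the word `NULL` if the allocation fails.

Answer: 13

Derivation:
Op 1: a = malloc(13) -> a = 0; heap: [0-12 ALLOC][13-39 FREE]
Op 2: b = malloc(13) -> b = 13; heap: [0-12 ALLOC][13-25 ALLOC][26-39 FREE]
Op 3: free(b) -> (freed b); heap: [0-12 ALLOC][13-39 FREE]
malloc(3): first-fit scan over [0-12 ALLOC][13-39 FREE] -> 13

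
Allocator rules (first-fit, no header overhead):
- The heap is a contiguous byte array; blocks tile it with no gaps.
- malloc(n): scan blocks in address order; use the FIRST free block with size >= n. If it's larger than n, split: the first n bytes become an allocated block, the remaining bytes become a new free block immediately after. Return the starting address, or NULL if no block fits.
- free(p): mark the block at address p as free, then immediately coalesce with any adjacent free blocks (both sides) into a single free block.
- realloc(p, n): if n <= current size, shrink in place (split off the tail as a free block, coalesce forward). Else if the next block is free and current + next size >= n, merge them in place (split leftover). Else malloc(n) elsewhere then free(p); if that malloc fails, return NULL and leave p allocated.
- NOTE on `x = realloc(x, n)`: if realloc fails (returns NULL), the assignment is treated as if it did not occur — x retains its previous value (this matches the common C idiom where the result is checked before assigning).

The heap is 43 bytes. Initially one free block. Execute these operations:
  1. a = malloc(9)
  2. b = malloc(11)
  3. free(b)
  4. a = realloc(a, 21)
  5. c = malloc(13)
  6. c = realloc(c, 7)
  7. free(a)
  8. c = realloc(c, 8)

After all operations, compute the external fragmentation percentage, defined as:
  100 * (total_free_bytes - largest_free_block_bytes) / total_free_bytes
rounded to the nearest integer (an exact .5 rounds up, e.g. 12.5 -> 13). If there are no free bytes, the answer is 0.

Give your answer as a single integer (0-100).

Answer: 40

Derivation:
Op 1: a = malloc(9) -> a = 0; heap: [0-8 ALLOC][9-42 FREE]
Op 2: b = malloc(11) -> b = 9; heap: [0-8 ALLOC][9-19 ALLOC][20-42 FREE]
Op 3: free(b) -> (freed b); heap: [0-8 ALLOC][9-42 FREE]
Op 4: a = realloc(a, 21) -> a = 0; heap: [0-20 ALLOC][21-42 FREE]
Op 5: c = malloc(13) -> c = 21; heap: [0-20 ALLOC][21-33 ALLOC][34-42 FREE]
Op 6: c = realloc(c, 7) -> c = 21; heap: [0-20 ALLOC][21-27 ALLOC][28-42 FREE]
Op 7: free(a) -> (freed a); heap: [0-20 FREE][21-27 ALLOC][28-42 FREE]
Op 8: c = realloc(c, 8) -> c = 21; heap: [0-20 FREE][21-28 ALLOC][29-42 FREE]
Free blocks: [21 14] total_free=35 largest=21 -> 100*(35-21)/35 = 1400/35 = 40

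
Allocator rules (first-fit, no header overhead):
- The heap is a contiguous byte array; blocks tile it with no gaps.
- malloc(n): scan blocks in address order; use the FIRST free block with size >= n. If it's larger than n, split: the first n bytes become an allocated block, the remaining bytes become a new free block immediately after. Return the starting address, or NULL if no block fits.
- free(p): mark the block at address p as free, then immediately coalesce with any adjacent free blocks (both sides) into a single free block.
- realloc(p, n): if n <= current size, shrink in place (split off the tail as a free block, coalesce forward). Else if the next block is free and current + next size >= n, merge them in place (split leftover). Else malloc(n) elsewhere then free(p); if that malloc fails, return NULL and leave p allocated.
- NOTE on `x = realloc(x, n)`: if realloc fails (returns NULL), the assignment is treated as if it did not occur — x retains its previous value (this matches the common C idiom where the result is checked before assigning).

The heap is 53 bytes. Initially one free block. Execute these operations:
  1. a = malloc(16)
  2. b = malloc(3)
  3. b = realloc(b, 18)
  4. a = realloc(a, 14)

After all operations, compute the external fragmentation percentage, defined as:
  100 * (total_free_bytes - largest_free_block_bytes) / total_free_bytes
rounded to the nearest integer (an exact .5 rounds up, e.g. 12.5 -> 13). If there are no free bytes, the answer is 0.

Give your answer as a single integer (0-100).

Answer: 10

Derivation:
Op 1: a = malloc(16) -> a = 0; heap: [0-15 ALLOC][16-52 FREE]
Op 2: b = malloc(3) -> b = 16; heap: [0-15 ALLOC][16-18 ALLOC][19-52 FREE]
Op 3: b = realloc(b, 18) -> b = 16; heap: [0-15 ALLOC][16-33 ALLOC][34-52 FREE]
Op 4: a = realloc(a, 14) -> a = 0; heap: [0-13 ALLOC][14-15 FREE][16-33 ALLOC][34-52 FREE]
Free blocks: [2 19] total_free=21 largest=19 -> 100*(21-19)/21 = 200/21 ≈ 9.524 -> rounds to 10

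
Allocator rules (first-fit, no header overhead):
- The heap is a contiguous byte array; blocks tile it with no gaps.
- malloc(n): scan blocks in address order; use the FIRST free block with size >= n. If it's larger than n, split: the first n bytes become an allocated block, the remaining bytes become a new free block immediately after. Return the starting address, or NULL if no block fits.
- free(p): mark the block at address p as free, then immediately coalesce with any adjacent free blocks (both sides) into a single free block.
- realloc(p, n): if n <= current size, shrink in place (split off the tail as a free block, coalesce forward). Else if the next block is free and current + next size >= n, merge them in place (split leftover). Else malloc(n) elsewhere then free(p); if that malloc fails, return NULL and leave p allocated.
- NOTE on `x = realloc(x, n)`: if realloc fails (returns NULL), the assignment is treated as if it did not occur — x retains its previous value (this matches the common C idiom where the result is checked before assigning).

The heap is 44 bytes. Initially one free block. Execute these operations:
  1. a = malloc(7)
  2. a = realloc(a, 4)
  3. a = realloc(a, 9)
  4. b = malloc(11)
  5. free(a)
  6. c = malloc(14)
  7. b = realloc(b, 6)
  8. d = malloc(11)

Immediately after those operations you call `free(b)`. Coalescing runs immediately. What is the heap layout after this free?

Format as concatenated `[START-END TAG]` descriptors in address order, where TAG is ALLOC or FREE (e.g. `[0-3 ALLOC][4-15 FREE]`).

Answer: [0-19 FREE][20-33 ALLOC][34-43 FREE]

Derivation:
Op 1: a = malloc(7) -> a = 0; heap: [0-6 ALLOC][7-43 FREE]
Op 2: a = realloc(a, 4) -> a = 0; heap: [0-3 ALLOC][4-43 FREE]
Op 3: a = realloc(a, 9) -> a = 0; heap: [0-8 ALLOC][9-43 FREE]
Op 4: b = malloc(11) -> b = 9; heap: [0-8 ALLOC][9-19 ALLOC][20-43 FREE]
Op 5: free(a) -> (freed a); heap: [0-8 FREE][9-19 ALLOC][20-43 FREE]
Op 6: c = malloc(14) -> c = 20; heap: [0-8 FREE][9-19 ALLOC][20-33 ALLOC][34-43 FREE]
Op 7: b = realloc(b, 6) -> b = 9; heap: [0-8 FREE][9-14 ALLOC][15-19 FREE][20-33 ALLOC][34-43 FREE]
Op 8: d = malloc(11) -> d = NULL; heap: [0-8 FREE][9-14 ALLOC][15-19 FREE][20-33 ALLOC][34-43 FREE]
free(b): b = 9 -> block [9-14 ALLOC]; mark free, coalesce with adjacent free neighbors -> [0-19 FREE][20-33 ALLOC][34-43 FREE]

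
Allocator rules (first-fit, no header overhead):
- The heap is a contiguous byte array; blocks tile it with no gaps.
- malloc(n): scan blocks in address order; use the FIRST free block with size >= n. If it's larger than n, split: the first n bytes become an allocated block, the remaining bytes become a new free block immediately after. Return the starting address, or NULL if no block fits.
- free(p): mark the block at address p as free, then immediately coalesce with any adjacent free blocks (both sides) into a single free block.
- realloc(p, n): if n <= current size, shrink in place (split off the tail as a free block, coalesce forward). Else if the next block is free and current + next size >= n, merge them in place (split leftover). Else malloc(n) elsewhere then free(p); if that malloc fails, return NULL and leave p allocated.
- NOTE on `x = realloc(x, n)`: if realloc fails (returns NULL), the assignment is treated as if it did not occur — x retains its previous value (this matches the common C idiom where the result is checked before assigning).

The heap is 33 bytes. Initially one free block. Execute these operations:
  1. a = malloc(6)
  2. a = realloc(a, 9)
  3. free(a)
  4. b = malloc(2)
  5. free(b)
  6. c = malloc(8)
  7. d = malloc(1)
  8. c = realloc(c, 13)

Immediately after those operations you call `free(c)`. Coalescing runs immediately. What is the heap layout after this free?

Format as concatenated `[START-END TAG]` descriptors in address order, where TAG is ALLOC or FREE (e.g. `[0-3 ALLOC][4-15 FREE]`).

Op 1: a = malloc(6) -> a = 0; heap: [0-5 ALLOC][6-32 FREE]
Op 2: a = realloc(a, 9) -> a = 0; heap: [0-8 ALLOC][9-32 FREE]
Op 3: free(a) -> (freed a); heap: [0-32 FREE]
Op 4: b = malloc(2) -> b = 0; heap: [0-1 ALLOC][2-32 FREE]
Op 5: free(b) -> (freed b); heap: [0-32 FREE]
Op 6: c = malloc(8) -> c = 0; heap: [0-7 ALLOC][8-32 FREE]
Op 7: d = malloc(1) -> d = 8; heap: [0-7 ALLOC][8-8 ALLOC][9-32 FREE]
Op 8: c = realloc(c, 13) -> c = 9; heap: [0-7 FREE][8-8 ALLOC][9-21 ALLOC][22-32 FREE]
free(c): c = 9 -> block [9-21 ALLOC]; mark free, coalesce with adjacent free neighbors -> [0-7 FREE][8-8 ALLOC][9-32 FREE]

Answer: [0-7 FREE][8-8 ALLOC][9-32 FREE]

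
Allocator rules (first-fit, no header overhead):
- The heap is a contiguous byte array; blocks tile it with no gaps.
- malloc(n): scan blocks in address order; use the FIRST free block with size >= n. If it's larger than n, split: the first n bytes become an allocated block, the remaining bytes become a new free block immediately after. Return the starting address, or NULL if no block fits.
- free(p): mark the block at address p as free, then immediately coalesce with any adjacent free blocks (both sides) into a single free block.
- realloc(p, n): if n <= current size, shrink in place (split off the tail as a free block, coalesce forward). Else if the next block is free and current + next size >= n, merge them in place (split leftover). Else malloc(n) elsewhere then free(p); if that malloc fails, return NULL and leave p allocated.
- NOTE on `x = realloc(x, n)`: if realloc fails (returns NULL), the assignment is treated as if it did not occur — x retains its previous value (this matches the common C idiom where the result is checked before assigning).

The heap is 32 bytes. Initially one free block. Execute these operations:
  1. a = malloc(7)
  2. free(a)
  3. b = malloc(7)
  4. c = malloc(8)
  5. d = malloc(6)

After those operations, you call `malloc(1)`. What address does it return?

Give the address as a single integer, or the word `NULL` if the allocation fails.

Answer: 21

Derivation:
Op 1: a = malloc(7) -> a = 0; heap: [0-6 ALLOC][7-31 FREE]
Op 2: free(a) -> (freed a); heap: [0-31 FREE]
Op 3: b = malloc(7) -> b = 0; heap: [0-6 ALLOC][7-31 FREE]
Op 4: c = malloc(8) -> c = 7; heap: [0-6 ALLOC][7-14 ALLOC][15-31 FREE]
Op 5: d = malloc(6) -> d = 15; heap: [0-6 ALLOC][7-14 ALLOC][15-20 ALLOC][21-31 FREE]
malloc(1): first-fit scan over [0-6 ALLOC][7-14 ALLOC][15-20 ALLOC][21-31 FREE] -> 21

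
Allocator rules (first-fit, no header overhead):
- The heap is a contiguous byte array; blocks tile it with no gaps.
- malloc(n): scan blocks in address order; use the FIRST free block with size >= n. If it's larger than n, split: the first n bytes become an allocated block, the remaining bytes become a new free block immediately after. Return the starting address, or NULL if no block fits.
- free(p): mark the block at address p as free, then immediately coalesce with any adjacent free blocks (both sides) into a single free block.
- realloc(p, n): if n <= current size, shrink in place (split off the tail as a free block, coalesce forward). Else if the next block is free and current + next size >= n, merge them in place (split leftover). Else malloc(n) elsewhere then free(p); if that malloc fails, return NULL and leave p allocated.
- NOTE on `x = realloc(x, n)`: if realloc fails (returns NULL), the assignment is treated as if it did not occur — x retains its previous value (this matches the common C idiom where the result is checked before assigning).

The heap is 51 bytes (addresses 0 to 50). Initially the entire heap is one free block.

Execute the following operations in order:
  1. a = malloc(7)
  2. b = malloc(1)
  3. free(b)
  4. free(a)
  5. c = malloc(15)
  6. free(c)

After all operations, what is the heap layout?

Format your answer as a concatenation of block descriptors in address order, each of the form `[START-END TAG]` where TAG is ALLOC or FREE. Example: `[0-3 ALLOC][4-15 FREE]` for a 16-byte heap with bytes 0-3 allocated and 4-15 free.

Op 1: a = malloc(7) -> a = 0; heap: [0-6 ALLOC][7-50 FREE]
Op 2: b = malloc(1) -> b = 7; heap: [0-6 ALLOC][7-7 ALLOC][8-50 FREE]
Op 3: free(b) -> (freed b); heap: [0-6 ALLOC][7-50 FREE]
Op 4: free(a) -> (freed a); heap: [0-50 FREE]
Op 5: c = malloc(15) -> c = 0; heap: [0-14 ALLOC][15-50 FREE]
Op 6: free(c) -> (freed c); heap: [0-50 FREE]

Answer: [0-50 FREE]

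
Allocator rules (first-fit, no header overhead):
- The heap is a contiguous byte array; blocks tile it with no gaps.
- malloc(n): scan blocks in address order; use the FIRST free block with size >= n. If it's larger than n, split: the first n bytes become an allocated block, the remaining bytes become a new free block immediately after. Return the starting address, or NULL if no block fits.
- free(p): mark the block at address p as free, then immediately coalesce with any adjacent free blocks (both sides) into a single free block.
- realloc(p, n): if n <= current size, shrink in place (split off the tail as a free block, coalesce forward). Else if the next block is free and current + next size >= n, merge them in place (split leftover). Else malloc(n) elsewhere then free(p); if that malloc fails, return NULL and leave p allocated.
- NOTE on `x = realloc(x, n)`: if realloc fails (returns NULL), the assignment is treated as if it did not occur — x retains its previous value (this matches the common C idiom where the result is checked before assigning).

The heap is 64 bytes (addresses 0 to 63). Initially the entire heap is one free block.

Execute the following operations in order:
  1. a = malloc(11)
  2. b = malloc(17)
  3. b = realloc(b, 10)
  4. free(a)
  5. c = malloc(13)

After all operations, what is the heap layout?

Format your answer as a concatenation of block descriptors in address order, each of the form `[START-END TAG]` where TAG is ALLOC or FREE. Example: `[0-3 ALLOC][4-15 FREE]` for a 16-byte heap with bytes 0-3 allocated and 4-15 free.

Op 1: a = malloc(11) -> a = 0; heap: [0-10 ALLOC][11-63 FREE]
Op 2: b = malloc(17) -> b = 11; heap: [0-10 ALLOC][11-27 ALLOC][28-63 FREE]
Op 3: b = realloc(b, 10) -> b = 11; heap: [0-10 ALLOC][11-20 ALLOC][21-63 FREE]
Op 4: free(a) -> (freed a); heap: [0-10 FREE][11-20 ALLOC][21-63 FREE]
Op 5: c = malloc(13) -> c = 21; heap: [0-10 FREE][11-20 ALLOC][21-33 ALLOC][34-63 FREE]

Answer: [0-10 FREE][11-20 ALLOC][21-33 ALLOC][34-63 FREE]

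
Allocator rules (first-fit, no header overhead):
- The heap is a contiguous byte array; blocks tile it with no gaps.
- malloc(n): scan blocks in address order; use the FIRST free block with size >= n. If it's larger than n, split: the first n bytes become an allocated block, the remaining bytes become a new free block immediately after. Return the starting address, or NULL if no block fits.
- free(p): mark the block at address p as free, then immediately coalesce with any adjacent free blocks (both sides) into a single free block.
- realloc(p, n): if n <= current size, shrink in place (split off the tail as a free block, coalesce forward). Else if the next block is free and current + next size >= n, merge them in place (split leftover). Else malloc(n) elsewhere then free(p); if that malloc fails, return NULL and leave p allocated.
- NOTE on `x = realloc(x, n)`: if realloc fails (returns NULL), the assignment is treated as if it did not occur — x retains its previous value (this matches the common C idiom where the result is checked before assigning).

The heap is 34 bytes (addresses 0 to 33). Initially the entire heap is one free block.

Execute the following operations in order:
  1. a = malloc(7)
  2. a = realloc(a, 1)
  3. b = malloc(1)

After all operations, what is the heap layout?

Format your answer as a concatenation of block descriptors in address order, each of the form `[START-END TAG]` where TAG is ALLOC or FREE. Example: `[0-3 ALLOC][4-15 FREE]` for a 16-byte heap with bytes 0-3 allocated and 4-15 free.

Answer: [0-0 ALLOC][1-1 ALLOC][2-33 FREE]

Derivation:
Op 1: a = malloc(7) -> a = 0; heap: [0-6 ALLOC][7-33 FREE]
Op 2: a = realloc(a, 1) -> a = 0; heap: [0-0 ALLOC][1-33 FREE]
Op 3: b = malloc(1) -> b = 1; heap: [0-0 ALLOC][1-1 ALLOC][2-33 FREE]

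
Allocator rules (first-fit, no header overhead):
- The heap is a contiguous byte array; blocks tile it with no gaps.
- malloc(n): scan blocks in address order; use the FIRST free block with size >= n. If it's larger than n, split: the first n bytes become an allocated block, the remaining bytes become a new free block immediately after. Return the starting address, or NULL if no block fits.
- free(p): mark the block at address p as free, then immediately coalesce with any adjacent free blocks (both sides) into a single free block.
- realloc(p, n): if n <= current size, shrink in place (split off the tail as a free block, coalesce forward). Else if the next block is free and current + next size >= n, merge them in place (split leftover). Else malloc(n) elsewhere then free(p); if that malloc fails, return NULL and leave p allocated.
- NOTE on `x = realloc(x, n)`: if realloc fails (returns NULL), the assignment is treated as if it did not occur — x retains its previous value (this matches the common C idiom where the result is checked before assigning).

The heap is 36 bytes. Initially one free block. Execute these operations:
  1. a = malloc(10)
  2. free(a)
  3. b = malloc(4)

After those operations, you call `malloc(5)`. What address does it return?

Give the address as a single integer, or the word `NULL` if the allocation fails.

Answer: 4

Derivation:
Op 1: a = malloc(10) -> a = 0; heap: [0-9 ALLOC][10-35 FREE]
Op 2: free(a) -> (freed a); heap: [0-35 FREE]
Op 3: b = malloc(4) -> b = 0; heap: [0-3 ALLOC][4-35 FREE]
malloc(5): first-fit scan over [0-3 ALLOC][4-35 FREE] -> 4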